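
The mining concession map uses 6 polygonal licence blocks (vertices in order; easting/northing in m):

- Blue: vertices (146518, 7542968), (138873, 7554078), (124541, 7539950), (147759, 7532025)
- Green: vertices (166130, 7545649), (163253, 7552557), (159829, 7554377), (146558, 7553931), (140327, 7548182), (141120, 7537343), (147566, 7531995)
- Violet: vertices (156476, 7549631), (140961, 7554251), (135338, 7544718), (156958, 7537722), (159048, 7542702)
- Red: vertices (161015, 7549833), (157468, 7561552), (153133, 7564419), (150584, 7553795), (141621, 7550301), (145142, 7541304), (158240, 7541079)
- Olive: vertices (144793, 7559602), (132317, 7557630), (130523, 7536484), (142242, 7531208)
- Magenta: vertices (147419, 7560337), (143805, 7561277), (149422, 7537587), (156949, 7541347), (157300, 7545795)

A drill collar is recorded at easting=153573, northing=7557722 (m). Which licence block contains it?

Cast a ray rightward from (153573, 7557722). For each polygon, the edges (by vertex number in listed order) whose endpoints lie on opposite sides of northing = 7557722, where each meets that height, and whether that is right or left of the point:
Blue: no edge straddles that height → 0 crossings.
Green: no edge straddles that height → 0 crossings.
Violet: no edge straddles that height → 0 crossings.
Red: 1–2 at easting≈158627.2 (right), 3–4 at easting≈151526.2 (left) → 1 crossing.
Olive: 1–2 at easting≈132899.0 (left), 4–1 at easting≈144624.1 (left) → 0 crossings.
Magenta: 2–3 at easting≈144647.9 (left), 5–1 at easting≈149195.8 (left) → 0 crossings.
Only Red has an odd count, so the point is inside Red.

Red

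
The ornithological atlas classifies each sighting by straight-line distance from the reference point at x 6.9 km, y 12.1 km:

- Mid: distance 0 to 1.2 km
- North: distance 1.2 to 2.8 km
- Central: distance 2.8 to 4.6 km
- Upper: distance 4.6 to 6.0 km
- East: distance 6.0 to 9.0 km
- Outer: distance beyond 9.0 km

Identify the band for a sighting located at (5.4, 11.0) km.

North

Distance = √((5.4−6.9)² + (11.0−12.1)²) = √(2.250 + 1.210) = 1.860 km.
1.2 ≤ 1.860 < 2.8 → North.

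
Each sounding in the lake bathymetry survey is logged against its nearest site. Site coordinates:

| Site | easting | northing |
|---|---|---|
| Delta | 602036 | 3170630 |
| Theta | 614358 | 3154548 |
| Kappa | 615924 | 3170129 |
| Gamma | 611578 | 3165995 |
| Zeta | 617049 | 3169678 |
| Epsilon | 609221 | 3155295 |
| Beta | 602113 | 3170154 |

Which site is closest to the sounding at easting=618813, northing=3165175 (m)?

Zeta

Squared distances to each site:
Delta: 311224754.000; Theta: 132780154.000; Kappa: 32888437.000; Gamma: 53017625.000; Zeta: 23388705.000; Epsilon: 189620864.000; Beta: 303680441.000.
Minimum at Zeta.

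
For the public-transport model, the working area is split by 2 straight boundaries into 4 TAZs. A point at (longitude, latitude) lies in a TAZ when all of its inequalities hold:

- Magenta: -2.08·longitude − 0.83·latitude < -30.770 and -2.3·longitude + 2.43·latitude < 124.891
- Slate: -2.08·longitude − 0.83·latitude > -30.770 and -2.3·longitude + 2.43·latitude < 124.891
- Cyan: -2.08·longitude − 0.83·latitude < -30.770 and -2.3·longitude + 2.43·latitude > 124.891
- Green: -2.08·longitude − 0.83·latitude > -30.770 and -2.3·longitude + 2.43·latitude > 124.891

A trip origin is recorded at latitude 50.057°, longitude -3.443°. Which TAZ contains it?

-2.08·-3.443 − 0.83·50.057 = -34.386, which is < -30.770
-2.3·-3.443 + 2.43·50.057 = 129.557, which is > 124.891
This sign pattern matches Cyan.

Cyan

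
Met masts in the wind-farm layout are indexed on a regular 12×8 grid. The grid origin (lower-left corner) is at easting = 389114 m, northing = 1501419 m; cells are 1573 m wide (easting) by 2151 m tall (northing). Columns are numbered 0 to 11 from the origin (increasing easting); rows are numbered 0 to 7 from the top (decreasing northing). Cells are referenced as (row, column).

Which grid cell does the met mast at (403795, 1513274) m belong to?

Column index: ⌊(403795 − 389114) / 1573⌋ = ⌊9.333⌋ = 9
Row offset from origin: ⌊(1513274 − 1501419) / 2151⌋ = ⌊5.511⌋ = 5 → row 2 (counted from top)

(2, 9)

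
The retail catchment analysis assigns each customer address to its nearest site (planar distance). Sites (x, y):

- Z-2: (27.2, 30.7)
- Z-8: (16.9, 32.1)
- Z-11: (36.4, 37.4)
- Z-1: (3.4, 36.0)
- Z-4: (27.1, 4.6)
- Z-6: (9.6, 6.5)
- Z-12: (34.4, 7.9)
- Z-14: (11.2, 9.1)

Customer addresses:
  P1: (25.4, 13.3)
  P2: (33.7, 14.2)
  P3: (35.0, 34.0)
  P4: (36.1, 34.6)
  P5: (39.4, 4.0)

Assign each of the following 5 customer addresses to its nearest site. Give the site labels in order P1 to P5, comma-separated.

Z-4, Z-12, Z-11, Z-11, Z-12

P1 → Z-4 (d²=78.58)
P2 → Z-12 (d²=40.18)
P3 → Z-11 (d²=13.52)
P4 → Z-11 (d²=7.93)
P5 → Z-12 (d²=40.21)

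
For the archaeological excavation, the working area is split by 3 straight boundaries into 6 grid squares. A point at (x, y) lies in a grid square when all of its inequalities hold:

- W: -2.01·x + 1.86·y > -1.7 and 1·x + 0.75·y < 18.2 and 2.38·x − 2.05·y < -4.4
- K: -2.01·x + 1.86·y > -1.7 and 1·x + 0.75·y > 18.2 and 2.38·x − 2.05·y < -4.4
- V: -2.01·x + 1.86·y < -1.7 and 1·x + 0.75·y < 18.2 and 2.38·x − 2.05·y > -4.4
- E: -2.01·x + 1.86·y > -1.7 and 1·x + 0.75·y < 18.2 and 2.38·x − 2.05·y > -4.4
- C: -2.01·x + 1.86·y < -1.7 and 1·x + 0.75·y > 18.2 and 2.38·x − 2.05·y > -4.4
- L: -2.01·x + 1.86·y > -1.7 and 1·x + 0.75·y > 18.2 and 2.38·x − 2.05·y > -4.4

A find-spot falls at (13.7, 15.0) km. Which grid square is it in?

-2.01·13.7 + 1.86·15.0 = 0.363, which is > -1.7
1·13.7 + 0.75·15.0 = 24.950, which is > 18.2
2.38·13.7 − 2.05·15.0 = 1.856, which is > -4.4
This sign pattern matches L.

L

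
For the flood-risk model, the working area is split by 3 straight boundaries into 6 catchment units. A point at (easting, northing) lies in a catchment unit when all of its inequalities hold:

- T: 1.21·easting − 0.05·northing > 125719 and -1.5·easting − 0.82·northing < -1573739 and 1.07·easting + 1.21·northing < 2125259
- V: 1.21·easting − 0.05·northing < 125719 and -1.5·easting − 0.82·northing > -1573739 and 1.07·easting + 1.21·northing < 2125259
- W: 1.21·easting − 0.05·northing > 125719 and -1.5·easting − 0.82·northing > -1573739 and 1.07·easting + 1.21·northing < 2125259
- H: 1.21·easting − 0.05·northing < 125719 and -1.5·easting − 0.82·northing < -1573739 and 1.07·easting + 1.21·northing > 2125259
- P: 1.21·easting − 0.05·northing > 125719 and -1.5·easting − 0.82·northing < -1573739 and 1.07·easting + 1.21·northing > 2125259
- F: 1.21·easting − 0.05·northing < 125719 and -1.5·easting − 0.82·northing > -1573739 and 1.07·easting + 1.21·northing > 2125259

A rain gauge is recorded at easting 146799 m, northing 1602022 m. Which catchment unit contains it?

1.21·146799 − 0.05·1602022 = 97525.690, which is < 125719
-1.5·146799 − 0.82·1602022 = -1533856.540, which is > -1573739
1.07·146799 + 1.21·1602022 = 2095521.550, which is < 2125259
This sign pattern matches V.

V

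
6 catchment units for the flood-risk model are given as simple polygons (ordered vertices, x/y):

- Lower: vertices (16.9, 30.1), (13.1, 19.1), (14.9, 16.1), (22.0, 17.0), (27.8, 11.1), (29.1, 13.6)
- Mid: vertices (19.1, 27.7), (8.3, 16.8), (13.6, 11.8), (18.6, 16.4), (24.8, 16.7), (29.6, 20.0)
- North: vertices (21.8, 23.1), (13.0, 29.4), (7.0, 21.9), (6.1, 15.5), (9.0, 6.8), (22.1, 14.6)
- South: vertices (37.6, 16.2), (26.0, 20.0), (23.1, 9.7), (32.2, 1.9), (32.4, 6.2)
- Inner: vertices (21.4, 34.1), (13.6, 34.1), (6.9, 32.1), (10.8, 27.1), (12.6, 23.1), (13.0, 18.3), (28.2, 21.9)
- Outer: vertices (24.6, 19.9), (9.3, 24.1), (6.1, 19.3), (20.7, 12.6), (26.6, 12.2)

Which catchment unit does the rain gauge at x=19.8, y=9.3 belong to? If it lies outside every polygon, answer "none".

Cast a ray rightward from (19.8, 9.3). For each polygon, the edges (by vertex number in listed order) whose endpoints lie on opposite sides of y = 9.3, where each meets that height, and whether that is right or left of the point:
Lower: no edge straddles that height → 0 crossings.
Mid: no edge straddles that height → 0 crossings.
North: 4–5 at x≈8.17 (left), 5–6 at x≈13.20 (left) → 0 crossings.
South: 3–4 at x≈23.57 (right), 5–1 at x≈34.01 (right) → 2 crossings.
Inner: no edge straddles that height → 0 crossings.
Outer: no edge straddles that height → 0 crossings.
All counts are even, so the point lies outside every listed polygon.

none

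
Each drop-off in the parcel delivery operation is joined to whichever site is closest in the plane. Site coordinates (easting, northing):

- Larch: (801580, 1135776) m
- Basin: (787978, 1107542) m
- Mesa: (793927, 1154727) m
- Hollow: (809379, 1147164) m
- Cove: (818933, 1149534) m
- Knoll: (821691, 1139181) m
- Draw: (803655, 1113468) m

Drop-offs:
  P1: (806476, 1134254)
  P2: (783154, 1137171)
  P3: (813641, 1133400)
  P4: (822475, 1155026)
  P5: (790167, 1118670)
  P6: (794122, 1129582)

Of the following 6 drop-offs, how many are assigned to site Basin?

P1 → Larch
P2 → Larch
P3 → Knoll
P4 → Cove
P5 → Basin
P6 → Larch
1 of the 6 goes to Basin.

1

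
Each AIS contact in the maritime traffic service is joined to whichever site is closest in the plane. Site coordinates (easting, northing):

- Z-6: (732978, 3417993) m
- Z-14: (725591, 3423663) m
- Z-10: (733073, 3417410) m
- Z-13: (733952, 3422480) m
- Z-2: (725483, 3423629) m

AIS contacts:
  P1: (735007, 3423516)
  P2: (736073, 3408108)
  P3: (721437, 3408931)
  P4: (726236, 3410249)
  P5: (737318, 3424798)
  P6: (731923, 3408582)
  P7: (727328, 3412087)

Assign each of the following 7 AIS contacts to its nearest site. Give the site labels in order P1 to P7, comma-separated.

Z-13, Z-10, Z-10, Z-10, Z-13, Z-10, Z-10

P1 → Z-13 (d²=2186321.00)
P2 → Z-10 (d²=95527204.00)
P3 → Z-10 (d²=207289937.00)
P4 → Z-10 (d²=98024490.00)
P5 → Z-13 (d²=16703080.00)
P6 → Z-10 (d²=79256084.00)
P7 → Z-10 (d²=61339354.00)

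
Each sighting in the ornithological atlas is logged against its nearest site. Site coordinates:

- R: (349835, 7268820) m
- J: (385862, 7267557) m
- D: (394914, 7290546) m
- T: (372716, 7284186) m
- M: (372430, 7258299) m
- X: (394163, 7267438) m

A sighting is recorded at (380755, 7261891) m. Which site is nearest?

Squared distances to each site:
R: 1004057441.000; J: 58185005.000; D: 1021586306.000; T: 561692546.000; M: 82208089.000; X: 210543673.000.
Minimum at J.

J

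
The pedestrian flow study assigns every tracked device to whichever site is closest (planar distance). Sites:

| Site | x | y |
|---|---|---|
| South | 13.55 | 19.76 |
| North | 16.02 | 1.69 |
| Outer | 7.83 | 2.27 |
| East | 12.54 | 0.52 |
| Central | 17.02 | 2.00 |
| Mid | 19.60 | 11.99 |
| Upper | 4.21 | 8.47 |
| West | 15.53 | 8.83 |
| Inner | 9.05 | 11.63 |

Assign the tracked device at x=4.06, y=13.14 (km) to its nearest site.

Upper

Squared distances to each site:
South: 133.885; North: 274.144; Outer: 132.370; East: 231.175; Central: 292.061; Mid: 242.814; Upper: 21.831; West: 150.137; Inner: 27.180.
Minimum at Upper.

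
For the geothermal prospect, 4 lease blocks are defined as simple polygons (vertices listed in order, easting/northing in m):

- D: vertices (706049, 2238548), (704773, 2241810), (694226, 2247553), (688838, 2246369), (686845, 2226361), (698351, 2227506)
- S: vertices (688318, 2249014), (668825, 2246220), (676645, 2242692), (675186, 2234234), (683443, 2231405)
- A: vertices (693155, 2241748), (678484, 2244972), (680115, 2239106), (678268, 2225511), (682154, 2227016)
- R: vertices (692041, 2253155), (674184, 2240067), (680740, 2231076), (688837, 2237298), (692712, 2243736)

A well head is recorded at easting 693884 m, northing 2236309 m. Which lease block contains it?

D

Cast a ray rightward from (693884, 2236309). For each polygon, the edges (by vertex number in listed order) whose endpoints lie on opposite sides of northing = 2236309, where each meets that height, and whether that is right or left of the point:
D: 4–5 at easting≈687835.9 (left), 6–1 at easting≈704488.1 (right) → 1 crossing.
S: 3–4 at easting≈675543.9 (left), 5–1 at easting≈684800.7 (left) → 0 crossings.
A: 3–4 at easting≈679735.0 (left), 5–1 at easting≈689093.5 (left) → 0 crossings.
R: 2–3 at easting≈676924.2 (left), 3–4 at easting≈687550.0 (left) → 0 crossings.
Only D has an odd count, so the point is inside D.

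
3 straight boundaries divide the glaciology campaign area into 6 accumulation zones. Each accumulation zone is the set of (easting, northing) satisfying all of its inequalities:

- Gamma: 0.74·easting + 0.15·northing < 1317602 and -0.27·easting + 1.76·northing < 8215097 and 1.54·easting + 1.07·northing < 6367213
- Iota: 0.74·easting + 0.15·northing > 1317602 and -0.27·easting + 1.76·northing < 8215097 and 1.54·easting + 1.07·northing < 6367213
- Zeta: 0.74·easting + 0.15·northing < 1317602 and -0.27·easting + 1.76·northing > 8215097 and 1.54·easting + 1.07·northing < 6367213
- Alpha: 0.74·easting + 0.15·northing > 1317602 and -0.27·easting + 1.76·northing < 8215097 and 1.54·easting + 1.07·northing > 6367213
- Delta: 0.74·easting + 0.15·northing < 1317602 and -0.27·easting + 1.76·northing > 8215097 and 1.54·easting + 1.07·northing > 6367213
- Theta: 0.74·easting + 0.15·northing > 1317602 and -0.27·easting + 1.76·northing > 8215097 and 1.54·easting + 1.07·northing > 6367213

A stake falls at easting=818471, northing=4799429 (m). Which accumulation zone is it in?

0.74·818471 + 0.15·4799429 = 1325582.890, which is > 1317602
-0.27·818471 + 1.76·4799429 = 8226007.870, which is > 8215097
1.54·818471 + 1.07·4799429 = 6395834.370, which is > 6367213
This sign pattern matches Theta.

Theta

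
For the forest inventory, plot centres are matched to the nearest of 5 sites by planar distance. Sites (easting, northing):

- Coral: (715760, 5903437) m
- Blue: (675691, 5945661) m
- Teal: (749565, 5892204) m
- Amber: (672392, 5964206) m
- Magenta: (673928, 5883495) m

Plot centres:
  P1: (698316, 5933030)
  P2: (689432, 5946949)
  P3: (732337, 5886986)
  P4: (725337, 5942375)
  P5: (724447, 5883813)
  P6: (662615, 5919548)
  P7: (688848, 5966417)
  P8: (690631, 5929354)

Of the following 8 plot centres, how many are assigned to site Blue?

P1 → Blue
P2 → Blue
P3 → Teal
P4 → Coral
P5 → Coral
P6 → Blue
P7 → Amber
P8 → Blue
4 of the 8 go to Blue.

4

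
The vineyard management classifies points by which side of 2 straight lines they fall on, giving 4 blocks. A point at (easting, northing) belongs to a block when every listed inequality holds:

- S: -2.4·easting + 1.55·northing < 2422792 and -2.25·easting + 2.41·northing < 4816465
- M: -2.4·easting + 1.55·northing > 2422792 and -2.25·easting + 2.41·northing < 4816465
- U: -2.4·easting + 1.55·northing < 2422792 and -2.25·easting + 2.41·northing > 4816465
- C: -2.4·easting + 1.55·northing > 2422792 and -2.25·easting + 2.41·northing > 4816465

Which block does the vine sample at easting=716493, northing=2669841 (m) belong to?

-2.4·716493 + 1.55·2669841 = 2418670.350, which is < 2422792
-2.25·716493 + 2.41·2669841 = 4822207.560, which is > 4816465
This sign pattern matches U.

U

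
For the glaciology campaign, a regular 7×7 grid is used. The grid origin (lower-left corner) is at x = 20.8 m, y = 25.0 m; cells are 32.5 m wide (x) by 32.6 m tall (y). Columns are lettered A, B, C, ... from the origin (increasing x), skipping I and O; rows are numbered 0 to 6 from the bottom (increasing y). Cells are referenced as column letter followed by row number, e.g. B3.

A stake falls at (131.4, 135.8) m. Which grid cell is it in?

D3

Column index: ⌊(131.4 − 20.8) / 32.5⌋ = ⌊3.403⌋ = 3 → column D
Row offset from origin: ⌊(135.8 − 25.0) / 32.6⌋ = ⌊3.399⌋ = 3 → row 3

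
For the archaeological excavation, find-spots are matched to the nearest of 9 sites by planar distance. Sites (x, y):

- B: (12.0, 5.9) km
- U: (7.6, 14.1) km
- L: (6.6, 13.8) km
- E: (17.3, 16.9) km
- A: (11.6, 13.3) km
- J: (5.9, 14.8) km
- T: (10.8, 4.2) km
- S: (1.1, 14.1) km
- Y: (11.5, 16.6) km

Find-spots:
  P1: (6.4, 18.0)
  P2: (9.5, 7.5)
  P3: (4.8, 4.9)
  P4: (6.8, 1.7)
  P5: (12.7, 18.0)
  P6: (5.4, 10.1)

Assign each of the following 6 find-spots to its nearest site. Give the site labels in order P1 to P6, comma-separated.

J, B, T, T, Y, L

P1 → J (d²=10.49)
P2 → B (d²=8.81)
P3 → T (d²=36.49)
P4 → T (d²=22.25)
P5 → Y (d²=3.40)
P6 → L (d²=15.13)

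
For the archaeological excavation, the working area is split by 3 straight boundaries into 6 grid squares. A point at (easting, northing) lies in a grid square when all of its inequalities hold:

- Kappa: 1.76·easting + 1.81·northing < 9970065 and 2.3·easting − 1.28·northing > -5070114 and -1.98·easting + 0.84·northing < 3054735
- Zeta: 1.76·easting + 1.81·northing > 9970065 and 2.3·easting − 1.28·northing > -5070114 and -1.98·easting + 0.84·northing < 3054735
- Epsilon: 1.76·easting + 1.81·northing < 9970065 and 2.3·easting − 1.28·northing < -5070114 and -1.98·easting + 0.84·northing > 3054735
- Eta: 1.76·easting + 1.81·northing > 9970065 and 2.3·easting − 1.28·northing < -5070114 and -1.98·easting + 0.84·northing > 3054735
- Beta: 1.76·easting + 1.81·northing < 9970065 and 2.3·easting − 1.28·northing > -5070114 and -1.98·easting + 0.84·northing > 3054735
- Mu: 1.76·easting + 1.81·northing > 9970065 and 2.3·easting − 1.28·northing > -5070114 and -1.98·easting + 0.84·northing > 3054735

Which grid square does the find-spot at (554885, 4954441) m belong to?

1.76·554885 + 1.81·4954441 = 9944135.810, which is < 9970065
2.3·554885 − 1.28·4954441 = -5065448.980, which is > -5070114
-1.98·554885 + 0.84·4954441 = 3063058.140, which is > 3054735
This sign pattern matches Beta.

Beta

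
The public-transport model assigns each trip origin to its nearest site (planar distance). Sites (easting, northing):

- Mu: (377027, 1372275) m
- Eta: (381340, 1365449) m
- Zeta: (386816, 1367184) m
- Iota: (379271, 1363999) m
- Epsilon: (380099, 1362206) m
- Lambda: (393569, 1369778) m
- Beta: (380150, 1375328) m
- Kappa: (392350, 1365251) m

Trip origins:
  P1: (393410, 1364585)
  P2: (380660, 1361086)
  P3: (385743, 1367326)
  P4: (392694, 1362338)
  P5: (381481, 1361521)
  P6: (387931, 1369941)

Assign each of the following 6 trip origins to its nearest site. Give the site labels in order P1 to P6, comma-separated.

P1 → Kappa (d²=1567156.00)
P2 → Epsilon (d²=1569121.00)
P3 → Zeta (d²=1171493.00)
P4 → Kappa (d²=8603905.00)
P5 → Epsilon (d²=2379149.00)
P6 → Zeta (d²=8844274.00)

Kappa, Epsilon, Zeta, Kappa, Epsilon, Zeta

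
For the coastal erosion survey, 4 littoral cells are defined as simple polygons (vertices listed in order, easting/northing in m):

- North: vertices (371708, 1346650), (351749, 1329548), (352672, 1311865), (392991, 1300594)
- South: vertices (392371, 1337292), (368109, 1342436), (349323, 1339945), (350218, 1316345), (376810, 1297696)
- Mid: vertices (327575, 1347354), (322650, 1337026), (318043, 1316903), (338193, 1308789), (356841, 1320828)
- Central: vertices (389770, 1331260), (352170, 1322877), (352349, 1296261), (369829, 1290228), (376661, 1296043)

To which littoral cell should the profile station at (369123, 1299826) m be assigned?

Cast a ray rightward from (369123, 1299826). For each polygon, the edges (by vertex number in listed order) whose endpoints lie on opposite sides of northing = 1299826, where each meets that height, and whether that is right or left of the point:
North: no edge straddles that height → 0 crossings.
South: 4–5 at easting≈373772.8 (right), 5–1 at easting≈377647.1 (right) → 2 crossings.
Mid: no edge straddles that height → 0 crossings.
Central: 2–3 at easting≈352325.0 (left), 5–1 at easting≈378069.2 (right) → 1 crossing.
Only Central has an odd count, so the point is inside Central.

Central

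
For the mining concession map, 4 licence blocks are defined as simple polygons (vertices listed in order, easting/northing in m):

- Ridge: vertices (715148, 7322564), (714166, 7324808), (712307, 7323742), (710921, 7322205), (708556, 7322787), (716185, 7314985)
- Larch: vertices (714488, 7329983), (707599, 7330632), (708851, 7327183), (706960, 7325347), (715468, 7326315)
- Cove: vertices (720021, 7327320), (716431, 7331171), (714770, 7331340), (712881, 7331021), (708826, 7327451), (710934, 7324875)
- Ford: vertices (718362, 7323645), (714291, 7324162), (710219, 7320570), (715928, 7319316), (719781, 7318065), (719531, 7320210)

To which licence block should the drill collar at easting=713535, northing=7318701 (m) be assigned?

Ridge

Cast a ray rightward from (713535, 7318701). For each polygon, the edges (by vertex number in listed order) whose endpoints lie on opposite sides of northing = 7318701, where each meets that height, and whether that is right or left of the point:
Ridge: 5–6 at easting≈712551.4 (left), 6–1 at easting≈715676.6 (right) → 1 crossing.
Larch: no edge straddles that height → 0 crossings.
Cove: no edge straddles that height → 0 crossings.
Ford: 4–5 at easting≈717822.2 (right), 5–6 at easting≈719706.9 (right) → 2 crossings.
Only Ridge has an odd count, so the point is inside Ridge.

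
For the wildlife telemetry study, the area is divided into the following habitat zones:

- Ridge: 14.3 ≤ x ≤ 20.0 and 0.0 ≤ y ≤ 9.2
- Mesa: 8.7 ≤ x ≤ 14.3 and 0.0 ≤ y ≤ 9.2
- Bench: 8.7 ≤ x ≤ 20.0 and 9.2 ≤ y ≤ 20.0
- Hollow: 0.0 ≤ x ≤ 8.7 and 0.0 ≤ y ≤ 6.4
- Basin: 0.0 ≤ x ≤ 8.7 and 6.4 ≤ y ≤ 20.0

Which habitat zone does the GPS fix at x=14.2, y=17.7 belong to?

The point has x = 14.2 and y = 17.7.
Only Bench satisfies 8.7 ≤ x ≤ 20.0 and 9.2 ≤ y ≤ 20.0.

Bench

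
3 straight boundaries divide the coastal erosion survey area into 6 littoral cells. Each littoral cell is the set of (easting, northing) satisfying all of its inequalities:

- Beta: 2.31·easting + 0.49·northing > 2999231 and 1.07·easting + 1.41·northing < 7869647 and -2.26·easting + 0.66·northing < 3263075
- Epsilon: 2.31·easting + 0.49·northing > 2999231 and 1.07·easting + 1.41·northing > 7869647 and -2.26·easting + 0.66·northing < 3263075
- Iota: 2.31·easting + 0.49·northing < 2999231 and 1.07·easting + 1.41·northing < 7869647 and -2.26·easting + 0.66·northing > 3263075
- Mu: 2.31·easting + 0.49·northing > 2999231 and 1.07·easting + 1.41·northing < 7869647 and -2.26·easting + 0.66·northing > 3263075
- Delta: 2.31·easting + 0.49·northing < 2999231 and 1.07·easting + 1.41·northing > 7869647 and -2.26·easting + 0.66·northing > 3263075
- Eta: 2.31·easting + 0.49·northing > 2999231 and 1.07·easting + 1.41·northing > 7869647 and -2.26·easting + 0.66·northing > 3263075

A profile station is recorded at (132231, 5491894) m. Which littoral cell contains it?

2.31·132231 + 0.49·5491894 = 2996481.670, which is < 2999231
1.07·132231 + 1.41·5491894 = 7885057.710, which is > 7869647
-2.26·132231 + 0.66·5491894 = 3325807.980, which is > 3263075
This sign pattern matches Delta.

Delta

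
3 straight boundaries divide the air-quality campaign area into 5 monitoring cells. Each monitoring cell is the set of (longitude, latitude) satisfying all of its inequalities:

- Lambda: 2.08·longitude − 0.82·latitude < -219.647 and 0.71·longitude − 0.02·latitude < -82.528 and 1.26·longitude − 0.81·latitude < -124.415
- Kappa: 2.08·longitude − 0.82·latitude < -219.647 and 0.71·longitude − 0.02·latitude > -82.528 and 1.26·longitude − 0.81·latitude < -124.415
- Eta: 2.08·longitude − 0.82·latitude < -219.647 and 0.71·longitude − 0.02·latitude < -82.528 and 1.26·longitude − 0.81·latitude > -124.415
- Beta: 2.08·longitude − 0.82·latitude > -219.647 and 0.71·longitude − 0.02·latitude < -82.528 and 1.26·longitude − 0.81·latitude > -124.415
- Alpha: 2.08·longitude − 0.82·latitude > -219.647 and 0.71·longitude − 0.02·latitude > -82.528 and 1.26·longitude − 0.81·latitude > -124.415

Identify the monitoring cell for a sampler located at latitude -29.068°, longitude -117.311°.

2.08·-117.311 − 0.82·-29.068 = -220.171, which is < -219.647
0.71·-117.311 − 0.02·-29.068 = -82.709, which is < -82.528
1.26·-117.311 − 0.81·-29.068 = -124.267, which is > -124.415
This sign pattern matches Eta.

Eta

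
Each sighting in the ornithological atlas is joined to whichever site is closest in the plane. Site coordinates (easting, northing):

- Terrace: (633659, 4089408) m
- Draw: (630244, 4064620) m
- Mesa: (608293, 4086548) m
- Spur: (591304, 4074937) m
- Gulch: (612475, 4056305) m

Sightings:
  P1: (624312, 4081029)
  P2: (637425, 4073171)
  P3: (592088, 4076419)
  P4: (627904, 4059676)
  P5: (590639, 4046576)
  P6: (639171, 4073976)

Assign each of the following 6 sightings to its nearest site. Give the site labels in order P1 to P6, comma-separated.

P1 → Terrace (d²=157574050.00)
P2 → Draw (d²=124686362.00)
P3 → Spur (d²=2810980.00)
P4 → Draw (d²=29918736.00)
P5 → Gulch (d²=571464337.00)
P6 → Draw (d²=167226065.00)

Terrace, Draw, Spur, Draw, Gulch, Draw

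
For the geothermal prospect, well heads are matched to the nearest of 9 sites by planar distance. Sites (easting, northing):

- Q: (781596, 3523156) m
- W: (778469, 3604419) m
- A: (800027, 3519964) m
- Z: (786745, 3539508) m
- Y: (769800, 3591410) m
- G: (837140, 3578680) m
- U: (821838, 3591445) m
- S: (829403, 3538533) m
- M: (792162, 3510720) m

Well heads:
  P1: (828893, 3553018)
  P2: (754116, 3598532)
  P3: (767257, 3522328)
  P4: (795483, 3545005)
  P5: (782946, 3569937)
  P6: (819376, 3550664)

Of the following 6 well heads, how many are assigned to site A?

P1 → S
P2 → Y
P3 → Q
P4 → Z
P5 → Y
P6 → S
0 of the 6 go to A.

0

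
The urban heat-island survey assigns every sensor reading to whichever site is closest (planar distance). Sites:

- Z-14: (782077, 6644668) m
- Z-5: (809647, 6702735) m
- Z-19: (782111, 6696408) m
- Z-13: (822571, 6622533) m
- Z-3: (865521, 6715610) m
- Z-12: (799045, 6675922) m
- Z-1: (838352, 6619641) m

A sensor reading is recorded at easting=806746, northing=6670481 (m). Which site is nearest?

Z-12

Squared distances to each site:
Z-14: 1274870530.000; Z-5: 1048736317.000; Z-19: 1279092554.000; Z-13: 2549441329.000; Z-3: 5491127266.000; Z-12: 88909882.000; Z-1: 3583644836.000.
Minimum at Z-12.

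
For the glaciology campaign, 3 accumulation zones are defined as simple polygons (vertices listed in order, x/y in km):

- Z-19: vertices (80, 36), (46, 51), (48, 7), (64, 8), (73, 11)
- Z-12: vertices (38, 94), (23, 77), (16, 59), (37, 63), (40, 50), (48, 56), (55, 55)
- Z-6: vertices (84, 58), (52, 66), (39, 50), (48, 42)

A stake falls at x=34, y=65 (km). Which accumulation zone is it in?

Z-12

Cast a ray rightward from (34, 65). For each polygon, the edges (by vertex number in listed order) whose endpoints lie on opposite sides of y = 65, where each meets that height, and whether that is right or left of the point:
Z-19: no edge straddles that height → 0 crossings.
Z-12: 2–3 at x≈18.3 (left), 7–1 at x≈50.6 (right) → 1 crossing.
Z-6: 1–2 at x≈56.0 (right), 2–3 at x≈51.2 (right) → 2 crossings.
Only Z-12 has an odd count, so the point is inside Z-12.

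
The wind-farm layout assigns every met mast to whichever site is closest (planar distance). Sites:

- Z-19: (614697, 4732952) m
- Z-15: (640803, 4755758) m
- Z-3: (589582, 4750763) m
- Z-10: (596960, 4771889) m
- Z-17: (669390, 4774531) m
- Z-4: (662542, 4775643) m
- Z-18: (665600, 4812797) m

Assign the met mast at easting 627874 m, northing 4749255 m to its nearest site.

Squared distances to each site:
Z-19: 439421138.000; Z-15: 209448050.000; Z-3: 1468551328.000; Z-10: 1467973352.000; Z-17: 2362454432.000; Z-4: 1898196768.000; Z-18: 5460836840.000.
Minimum at Z-15.

Z-15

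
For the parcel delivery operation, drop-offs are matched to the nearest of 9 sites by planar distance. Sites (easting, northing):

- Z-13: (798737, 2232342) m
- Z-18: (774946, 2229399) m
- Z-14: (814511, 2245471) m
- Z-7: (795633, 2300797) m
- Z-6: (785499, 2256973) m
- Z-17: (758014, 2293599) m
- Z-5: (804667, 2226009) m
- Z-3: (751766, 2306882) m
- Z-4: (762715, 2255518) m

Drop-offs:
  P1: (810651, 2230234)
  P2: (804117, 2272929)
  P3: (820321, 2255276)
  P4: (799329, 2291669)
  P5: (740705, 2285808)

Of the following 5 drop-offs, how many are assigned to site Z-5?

1

P1 → Z-5
P2 → Z-6
P3 → Z-14
P4 → Z-7
P5 → Z-17
1 of the 5 goes to Z-5.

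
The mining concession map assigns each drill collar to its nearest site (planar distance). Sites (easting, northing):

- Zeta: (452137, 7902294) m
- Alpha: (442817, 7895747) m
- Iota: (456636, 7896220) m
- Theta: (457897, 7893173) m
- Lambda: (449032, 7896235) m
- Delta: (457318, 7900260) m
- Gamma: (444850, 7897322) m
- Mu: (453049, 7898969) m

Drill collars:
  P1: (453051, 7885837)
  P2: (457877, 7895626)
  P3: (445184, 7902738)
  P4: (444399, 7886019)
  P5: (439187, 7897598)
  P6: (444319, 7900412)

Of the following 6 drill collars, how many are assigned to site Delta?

P1 → Theta
P2 → Iota
P3 → Gamma
P4 → Alpha
P5 → Alpha
P6 → Gamma
0 of the 6 go to Delta.

0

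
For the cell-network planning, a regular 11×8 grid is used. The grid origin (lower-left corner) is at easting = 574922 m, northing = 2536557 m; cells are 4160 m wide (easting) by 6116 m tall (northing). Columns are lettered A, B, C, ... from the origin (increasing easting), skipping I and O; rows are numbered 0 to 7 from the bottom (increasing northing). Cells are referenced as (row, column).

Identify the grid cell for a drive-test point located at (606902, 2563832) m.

(4, H)

Column index: ⌊(606902 − 574922) / 4160⌋ = ⌊7.688⌋ = 7 → column H
Row offset from origin: ⌊(2563832 − 2536557) / 6116⌋ = ⌊4.460⌋ = 4 → row 4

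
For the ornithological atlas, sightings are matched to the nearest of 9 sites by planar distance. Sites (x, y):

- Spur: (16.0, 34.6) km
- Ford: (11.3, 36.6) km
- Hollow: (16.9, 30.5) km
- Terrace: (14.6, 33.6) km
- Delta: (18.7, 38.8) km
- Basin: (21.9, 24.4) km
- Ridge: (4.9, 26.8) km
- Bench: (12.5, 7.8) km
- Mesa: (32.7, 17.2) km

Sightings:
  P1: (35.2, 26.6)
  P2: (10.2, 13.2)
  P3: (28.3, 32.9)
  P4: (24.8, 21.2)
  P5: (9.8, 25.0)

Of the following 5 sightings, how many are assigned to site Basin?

2

P1 → Mesa
P2 → Bench
P3 → Basin
P4 → Basin
P5 → Ridge
2 of the 5 go to Basin.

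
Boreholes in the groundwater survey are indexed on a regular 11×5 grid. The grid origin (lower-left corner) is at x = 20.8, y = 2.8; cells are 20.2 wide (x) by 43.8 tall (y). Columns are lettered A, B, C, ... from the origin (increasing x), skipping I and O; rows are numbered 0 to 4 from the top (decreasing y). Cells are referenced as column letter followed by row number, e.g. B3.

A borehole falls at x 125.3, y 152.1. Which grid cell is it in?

Column index: ⌊(125.3 − 20.8) / 20.2⌋ = ⌊5.173⌋ = 5 → column F
Row offset from origin: ⌊(152.1 − 2.8) / 43.8⌋ = ⌊3.409⌋ = 3 → row 1 (counted from top)

F1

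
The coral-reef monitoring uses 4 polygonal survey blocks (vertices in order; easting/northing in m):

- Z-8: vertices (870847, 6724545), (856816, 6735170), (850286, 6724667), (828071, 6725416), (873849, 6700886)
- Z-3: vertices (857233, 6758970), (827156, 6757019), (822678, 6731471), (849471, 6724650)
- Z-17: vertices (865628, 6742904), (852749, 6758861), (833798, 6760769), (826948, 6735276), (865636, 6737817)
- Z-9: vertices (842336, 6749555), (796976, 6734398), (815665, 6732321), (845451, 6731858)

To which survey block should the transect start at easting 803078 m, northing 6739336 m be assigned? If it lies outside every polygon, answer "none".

Cast a ray rightward from (803078, 6739336). For each polygon, the edges (by vertex number in listed order) whose endpoints lie on opposite sides of northing = 6739336, where each meets that height, and whether that is right or left of the point:
Z-8: no edge straddles that height → 0 crossings.
Z-3: 2–3 at easting≈824056.6 (right), 4–1 at easting≈852792.5 (right) → 2 crossings.
Z-17: 3–4 at easting≈828038.9 (right), 5–1 at easting≈865633.6 (right) → 2 crossings.
Z-9: 1–2 at easting≈811753.8 (right), 4–1 at easting≈844134.7 (right) → 2 crossings.
All counts are even, so the point lies outside every listed polygon.

none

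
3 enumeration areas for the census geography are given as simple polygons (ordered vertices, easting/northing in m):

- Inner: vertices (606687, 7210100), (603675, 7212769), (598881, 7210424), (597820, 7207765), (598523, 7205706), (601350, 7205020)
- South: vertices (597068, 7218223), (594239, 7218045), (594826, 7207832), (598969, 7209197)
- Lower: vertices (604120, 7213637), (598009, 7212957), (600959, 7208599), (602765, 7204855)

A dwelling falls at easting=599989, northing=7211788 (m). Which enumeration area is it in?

Lower

Cast a ray rightward from (599989, 7211788). For each polygon, the edges (by vertex number in listed order) whose endpoints lie on opposite sides of northing = 7211788, where each meets that height, and whether that is right or left of the point:
Inner: 1–2 at easting≈604782.1 (right), 2–3 at easting≈601669.5 (right) → 2 crossings.
South: 2–3 at easting≈594598.6 (left), 4–1 at easting≈598423.3 (left) → 0 crossings.
Lower: 2–3 at easting≈598800.3 (left), 4–1 at easting≈603834.7 (right) → 1 crossing.
Only Lower has an odd count, so the point is inside Lower.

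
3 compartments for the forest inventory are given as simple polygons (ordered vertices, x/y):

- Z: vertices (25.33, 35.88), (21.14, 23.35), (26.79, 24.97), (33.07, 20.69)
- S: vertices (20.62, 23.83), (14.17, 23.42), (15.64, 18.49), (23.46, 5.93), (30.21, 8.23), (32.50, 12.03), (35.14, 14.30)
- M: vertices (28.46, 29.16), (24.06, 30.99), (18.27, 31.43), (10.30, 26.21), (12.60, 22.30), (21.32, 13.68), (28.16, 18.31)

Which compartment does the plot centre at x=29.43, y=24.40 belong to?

Cast a ray rightward from (29.43, 24.40). For each polygon, the edges (by vertex number in listed order) whose endpoints lie on opposite sides of y = 24.40, where each meets that height, and whether that is right or left of the point:
Z: 1–2 at x≈21.491 (left), 2–3 at x≈24.802 (left), 3–4 at x≈27.626 (left), 4–1 at x≈31.180 (right) → 1 crossing.
S: no edge straddles that height → 0 crossings.
M: 4–5 at x≈11.365 (left), 7–1 at x≈28.328 (left) → 0 crossings.
Only Z has an odd count, so the point is inside Z.

Z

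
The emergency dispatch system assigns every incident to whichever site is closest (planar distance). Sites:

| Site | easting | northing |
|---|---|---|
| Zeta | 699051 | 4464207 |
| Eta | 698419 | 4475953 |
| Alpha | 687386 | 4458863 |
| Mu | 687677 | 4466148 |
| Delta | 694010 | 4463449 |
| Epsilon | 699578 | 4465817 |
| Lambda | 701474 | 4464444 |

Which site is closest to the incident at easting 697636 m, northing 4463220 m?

Squared distances to each site:
Zeta: 2976394.000; Eta: 162742378.000; Alpha: 124045949.000; Mu: 107754865.000; Delta: 13200317.000; Epsilon: 10515773.000; Lambda: 16228420.000.
Minimum at Zeta.

Zeta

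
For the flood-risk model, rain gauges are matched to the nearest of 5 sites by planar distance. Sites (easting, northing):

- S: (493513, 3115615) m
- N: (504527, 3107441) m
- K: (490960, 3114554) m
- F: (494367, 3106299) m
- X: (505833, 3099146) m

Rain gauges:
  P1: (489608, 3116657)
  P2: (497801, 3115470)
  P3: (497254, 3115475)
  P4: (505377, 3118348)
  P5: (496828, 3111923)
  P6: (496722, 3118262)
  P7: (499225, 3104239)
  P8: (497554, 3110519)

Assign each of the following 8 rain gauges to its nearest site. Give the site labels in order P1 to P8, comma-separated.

K, S, S, N, S, S, F, F

P1 → K (d²=6250513.00)
P2 → S (d²=18407969.00)
P3 → S (d²=14014681.00)
P4 → N (d²=119685149.00)
P5 → S (d²=24620089.00)
P6 → S (d²=17304290.00)
P7 → F (d²=27843764.00)
P8 → F (d²=27965369.00)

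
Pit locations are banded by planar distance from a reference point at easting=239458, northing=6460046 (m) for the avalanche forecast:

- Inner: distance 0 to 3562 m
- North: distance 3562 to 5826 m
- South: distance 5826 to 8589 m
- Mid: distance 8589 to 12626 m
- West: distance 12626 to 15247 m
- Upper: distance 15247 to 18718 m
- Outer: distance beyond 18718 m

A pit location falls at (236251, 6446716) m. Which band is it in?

West

Distance = √((236251−239458)² + (6446716−6460046)²) = √(10284849.000 + 177688900.000) = 13710.352 m.
12626 ≤ 13710.352 < 15247 → West.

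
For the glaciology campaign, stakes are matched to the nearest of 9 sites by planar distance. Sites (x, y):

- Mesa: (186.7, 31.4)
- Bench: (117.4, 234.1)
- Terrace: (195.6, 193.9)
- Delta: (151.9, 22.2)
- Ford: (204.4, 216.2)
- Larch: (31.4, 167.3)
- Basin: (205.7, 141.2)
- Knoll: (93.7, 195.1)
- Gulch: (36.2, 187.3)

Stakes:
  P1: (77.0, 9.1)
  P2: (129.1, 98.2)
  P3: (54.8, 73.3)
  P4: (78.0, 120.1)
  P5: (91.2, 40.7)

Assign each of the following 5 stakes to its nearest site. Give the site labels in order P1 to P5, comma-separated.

Delta, Delta, Larch, Larch, Delta

P1 → Delta (d²=5781.62)
P2 → Delta (d²=6295.84)
P3 → Larch (d²=9383.56)
P4 → Larch (d²=4399.40)
P5 → Delta (d²=4026.74)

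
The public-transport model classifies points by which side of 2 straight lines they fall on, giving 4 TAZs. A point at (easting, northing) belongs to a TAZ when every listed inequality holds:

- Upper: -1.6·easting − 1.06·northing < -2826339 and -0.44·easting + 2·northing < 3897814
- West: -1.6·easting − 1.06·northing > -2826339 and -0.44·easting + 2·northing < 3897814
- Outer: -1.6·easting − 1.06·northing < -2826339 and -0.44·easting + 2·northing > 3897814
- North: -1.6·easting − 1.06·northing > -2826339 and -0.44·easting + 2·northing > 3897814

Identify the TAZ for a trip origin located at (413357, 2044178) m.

Outer

-1.6·413357 − 1.06·2044178 = -2828199.880, which is < -2826339
-0.44·413357 + 2·2044178 = 3906478.920, which is > 3897814
This sign pattern matches Outer.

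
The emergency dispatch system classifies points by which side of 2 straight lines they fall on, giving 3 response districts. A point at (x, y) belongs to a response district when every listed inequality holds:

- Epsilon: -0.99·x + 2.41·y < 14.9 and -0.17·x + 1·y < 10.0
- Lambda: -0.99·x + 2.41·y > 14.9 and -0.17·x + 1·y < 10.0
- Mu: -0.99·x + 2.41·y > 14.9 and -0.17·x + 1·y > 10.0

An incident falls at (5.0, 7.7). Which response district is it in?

-0.99·5.0 + 2.41·7.7 = 13.607, which is < 14.9
-0.17·5.0 + 1·7.7 = 6.850, which is < 10.0
This sign pattern matches Epsilon.

Epsilon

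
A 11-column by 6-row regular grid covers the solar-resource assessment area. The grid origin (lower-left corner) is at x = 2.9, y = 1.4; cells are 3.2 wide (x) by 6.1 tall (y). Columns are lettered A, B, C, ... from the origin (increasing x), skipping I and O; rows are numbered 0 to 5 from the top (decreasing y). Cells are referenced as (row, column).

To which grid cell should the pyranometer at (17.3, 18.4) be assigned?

(3, E)

Column index: ⌊(17.3 − 2.9) / 3.2⌋ = ⌊4.500⌋ = 4 → column E
Row offset from origin: ⌊(18.4 − 1.4) / 6.1⌋ = ⌊2.787⌋ = 2 → row 3 (counted from top)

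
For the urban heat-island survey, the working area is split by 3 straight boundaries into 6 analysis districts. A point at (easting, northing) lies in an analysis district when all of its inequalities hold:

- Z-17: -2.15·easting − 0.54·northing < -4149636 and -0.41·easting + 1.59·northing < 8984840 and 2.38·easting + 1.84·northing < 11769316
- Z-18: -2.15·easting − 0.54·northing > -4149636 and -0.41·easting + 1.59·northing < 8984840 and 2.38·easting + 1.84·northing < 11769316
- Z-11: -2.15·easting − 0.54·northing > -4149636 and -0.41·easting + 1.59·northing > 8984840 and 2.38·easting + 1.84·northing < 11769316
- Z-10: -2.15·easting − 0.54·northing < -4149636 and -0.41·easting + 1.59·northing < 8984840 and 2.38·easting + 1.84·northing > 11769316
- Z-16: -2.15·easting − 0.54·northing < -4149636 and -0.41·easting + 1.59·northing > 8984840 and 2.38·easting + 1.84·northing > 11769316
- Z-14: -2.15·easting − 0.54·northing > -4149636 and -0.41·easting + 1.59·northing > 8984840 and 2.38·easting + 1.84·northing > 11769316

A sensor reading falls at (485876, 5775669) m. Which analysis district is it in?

-2.15·485876 − 0.54·5775669 = -4163494.660, which is < -4149636
-0.41·485876 + 1.59·5775669 = 8984104.550, which is < 8984840
2.38·485876 + 1.84·5775669 = 11783615.840, which is > 11769316
This sign pattern matches Z-10.

Z-10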